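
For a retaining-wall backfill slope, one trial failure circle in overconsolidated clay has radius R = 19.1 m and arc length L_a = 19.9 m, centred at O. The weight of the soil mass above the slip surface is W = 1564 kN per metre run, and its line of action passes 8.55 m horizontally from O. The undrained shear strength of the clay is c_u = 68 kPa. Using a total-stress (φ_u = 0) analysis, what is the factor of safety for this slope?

Taking moments about the centre O, the resisting moment is provided by the undrained shear strength acting along the arc:
M_R = c_u·L_a·R = 68·19.90·19.1 = 25846.1 kN·m/m
M_D = W·d = 1564·8.55 = 13372.2 kN·m/m
FS = M_R / M_D = 25846.1 / 13372.2 = 1.933

FS = 1.93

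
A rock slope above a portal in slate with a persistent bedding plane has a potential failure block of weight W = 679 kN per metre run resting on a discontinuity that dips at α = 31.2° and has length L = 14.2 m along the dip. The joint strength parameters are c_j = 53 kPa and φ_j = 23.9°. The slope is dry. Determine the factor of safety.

FS = 2.87

Resolving the block weight along and normal to the plane and applying the Mohr–Coulomb strength on the joint:
N' = W cosα = 679·cos31.2° = 580.8 kN/m
Driving force T = W sinα = 679·sin31.2° = 351.7 kN/m
Resisting force R = c_j·L + N'·tanφ_j = 53·14.2 + 580.8·tan23.9° = 752.6 + 257.4 = 1010.0 kN/m
FS = R / T = 1010.0 / 351.7 = 2.871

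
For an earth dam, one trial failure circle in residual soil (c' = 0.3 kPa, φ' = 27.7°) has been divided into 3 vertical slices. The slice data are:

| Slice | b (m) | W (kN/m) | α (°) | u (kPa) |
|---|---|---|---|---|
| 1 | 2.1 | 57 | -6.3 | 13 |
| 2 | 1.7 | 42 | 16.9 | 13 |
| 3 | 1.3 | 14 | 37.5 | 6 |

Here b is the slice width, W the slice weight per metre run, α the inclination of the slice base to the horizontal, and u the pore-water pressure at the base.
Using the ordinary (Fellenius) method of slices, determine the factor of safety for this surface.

Ordinary method of slices: FS = Σ[c'·Δl_i + (W_i cosα_i − u_i·Δl_i)·tanφ'] / Σ W_i sinα_i, with Δl_i = b_i / cosα_i.
Slice 1: Δl = 2.1/cos(-6.3°) = 2.113 m; N'_1 = 57·cos(-6.3°) − 13·2.113 = 29.2; c'Δl = 0.63; W sinα = -6.3
Slice 2: Δl = 1.7/cos16.9° = 1.777 m; N'_2 = 42·cos16.9° − 13·1.777 = 17.1; c'Δl = 0.53; W sinα = 12.2
Slice 3: Δl = 1.3/cos37.5° = 1.639 m; N'_3 = 14·cos37.5° − 6·1.639 = 1.3; c'Δl = 0.49; W sinα = 8.5
Σc'Δl = 1.7 kN/m; ΣN' = 47.6 kN/m; ΣW sinα = 14.5 kN/m
Resisting = 1.7 + 47.6·tan27.7° = 1.7 + 25.0 = 26.6 kN/m
FS = 26.6 / 14.5 = 1.839

FS = 1.84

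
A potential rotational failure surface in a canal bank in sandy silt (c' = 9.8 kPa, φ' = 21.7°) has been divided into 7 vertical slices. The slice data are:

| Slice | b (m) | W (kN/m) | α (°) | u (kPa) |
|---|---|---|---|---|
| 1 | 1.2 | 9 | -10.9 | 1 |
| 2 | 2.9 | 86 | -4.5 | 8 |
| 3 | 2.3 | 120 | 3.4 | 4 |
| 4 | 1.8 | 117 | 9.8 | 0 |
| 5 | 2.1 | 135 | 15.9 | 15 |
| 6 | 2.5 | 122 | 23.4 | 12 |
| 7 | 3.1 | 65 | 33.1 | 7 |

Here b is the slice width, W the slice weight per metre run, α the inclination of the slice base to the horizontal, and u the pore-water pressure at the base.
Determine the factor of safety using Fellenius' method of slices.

Ordinary method of slices: FS = Σ[c'·Δl_i + (W_i cosα_i − u_i·Δl_i)·tanφ'] / Σ W_i sinα_i, with Δl_i = b_i / cosα_i.
Slice 1: Δl = 1.2/cos(-10.9°) = 1.222 m; N'_1 = 9·cos(-10.9°) − 1·1.222 = 7.6; c'Δl = 11.98; W sinα = -1.7
Slice 2: Δl = 2.9/cos(-4.5°) = 2.909 m; N'_2 = 86·cos(-4.5°) − 8·2.909 = 62.5; c'Δl = 28.51; W sinα = -6.7
Slice 3: Δl = 2.3/cos3.4° = 2.304 m; N'_3 = 120·cos3.4° − 4·2.304 = 110.6; c'Δl = 22.58; W sinα = 7.1
Slice 4: Δl = 1.8/cos9.8° = 1.827 m; N'_4 = 117·cos9.8° − 0·1.827 = 115.3; c'Δl = 17.90; W sinα = 19.9
Slice 5: Δl = 2.1/cos15.9° = 2.184 m; N'_5 = 135·cos15.9° − 15·2.184 = 97.1; c'Δl = 21.40; W sinα = 37.0
Slice 6: Δl = 2.5/cos23.4° = 2.724 m; N'_6 = 122·cos23.4° − 12·2.724 = 79.3; c'Δl = 26.70; W sinα = 48.5
Slice 7: Δl = 3.1/cos33.1° = 3.701 m; N'_7 = 65·cos33.1° − 7·3.701 = 28.5; c'Δl = 36.27; W sinα = 35.5
Σc'Δl = 165.3 kN/m; ΣN' = 500.9 kN/m; ΣW sinα = 139.5 kN/m
Resisting = 165.3 + 500.9·tan21.7° = 165.3 + 199.3 = 364.6 kN/m
FS = 364.6 / 139.5 = 2.614

FS = 2.61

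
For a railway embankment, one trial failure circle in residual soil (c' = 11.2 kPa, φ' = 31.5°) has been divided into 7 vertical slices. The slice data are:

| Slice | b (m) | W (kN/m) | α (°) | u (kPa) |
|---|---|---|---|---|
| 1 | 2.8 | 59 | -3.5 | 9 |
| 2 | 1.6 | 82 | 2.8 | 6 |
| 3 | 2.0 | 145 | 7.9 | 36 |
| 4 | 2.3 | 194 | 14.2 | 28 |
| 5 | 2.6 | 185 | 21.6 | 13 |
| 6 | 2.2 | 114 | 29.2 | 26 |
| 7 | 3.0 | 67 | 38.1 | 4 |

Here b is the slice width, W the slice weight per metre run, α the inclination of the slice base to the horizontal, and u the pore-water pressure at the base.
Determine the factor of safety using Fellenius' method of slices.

Ordinary method of slices: FS = Σ[c'·Δl_i + (W_i cosα_i − u_i·Δl_i)·tanφ'] / Σ W_i sinα_i, with Δl_i = b_i / cosα_i.
Slice 1: Δl = 2.8/cos(-3.5°) = 2.805 m; N'_1 = 59·cos(-3.5°) − 9·2.805 = 33.6; c'Δl = 31.42; W sinα = -3.6
Slice 2: Δl = 1.6/cos2.8° = 1.602 m; N'_2 = 82·cos2.8° − 6·1.602 = 72.3; c'Δl = 17.94; W sinα = 4.0
Slice 3: Δl = 2.0/cos7.9° = 2.019 m; N'_3 = 145·cos7.9° − 36·2.019 = 70.9; c'Δl = 22.61; W sinα = 19.9
Slice 4: Δl = 2.3/cos14.2° = 2.372 m; N'_4 = 194·cos14.2° − 28·2.372 = 121.6; c'Δl = 26.57; W sinα = 47.6
Slice 5: Δl = 2.6/cos21.6° = 2.796 m; N'_5 = 185·cos21.6° − 13·2.796 = 135.7; c'Δl = 31.32; W sinα = 68.1
Slice 6: Δl = 2.2/cos29.2° = 2.520 m; N'_6 = 114·cos29.2° − 26·2.520 = 34.0; c'Δl = 28.23; W sinα = 55.6
Slice 7: Δl = 3.0/cos38.1° = 3.812 m; N'_7 = 67·cos38.1° − 4·3.812 = 37.5; c'Δl = 42.70; W sinα = 41.3
Σc'Δl = 200.8 kN/m; ΣN' = 505.6 kN/m; ΣW sinα = 233.0 kN/m
Resisting = 200.8 + 505.6·tan31.5° = 200.8 + 309.8 = 510.6 kN/m
FS = 510.6 / 233.0 = 2.192

FS = 2.19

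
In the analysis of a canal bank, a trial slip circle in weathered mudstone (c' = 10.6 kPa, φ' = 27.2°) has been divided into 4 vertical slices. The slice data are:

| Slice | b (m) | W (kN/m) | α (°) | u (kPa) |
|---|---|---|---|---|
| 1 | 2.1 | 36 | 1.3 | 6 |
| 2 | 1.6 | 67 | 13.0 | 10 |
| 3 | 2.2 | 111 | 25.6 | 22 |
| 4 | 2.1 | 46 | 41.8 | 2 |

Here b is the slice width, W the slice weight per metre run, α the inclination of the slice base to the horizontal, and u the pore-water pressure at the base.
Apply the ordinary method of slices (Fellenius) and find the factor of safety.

Ordinary method of slices: FS = Σ[c'·Δl_i + (W_i cosα_i − u_i·Δl_i)·tanφ'] / Σ W_i sinα_i, with Δl_i = b_i / cosα_i.
Slice 1: Δl = 2.1/cos1.3° = 2.101 m; N'_1 = 36·cos1.3° − 6·2.101 = 23.4; c'Δl = 22.27; W sinα = 0.8
Slice 2: Δl = 1.6/cos13.0° = 1.642 m; N'_2 = 67·cos13.0° − 10·1.642 = 48.9; c'Δl = 17.41; W sinα = 15.1
Slice 3: Δl = 2.2/cos25.6° = 2.439 m; N'_3 = 111·cos25.6° − 22·2.439 = 46.4; c'Δl = 25.86; W sinα = 48.0
Slice 4: Δl = 2.1/cos41.8° = 2.817 m; N'_4 = 46·cos41.8° − 2·2.817 = 28.7; c'Δl = 29.86; W sinα = 30.7
Σc'Δl = 95.4 kN/m; ΣN' = 147.3 kN/m; ΣW sinα = 94.5 kN/m
Resisting = 95.4 + 147.3·tan27.2° = 95.4 + 75.7 = 171.1 kN/m
FS = 171.1 / 94.5 = 1.811

FS = 1.81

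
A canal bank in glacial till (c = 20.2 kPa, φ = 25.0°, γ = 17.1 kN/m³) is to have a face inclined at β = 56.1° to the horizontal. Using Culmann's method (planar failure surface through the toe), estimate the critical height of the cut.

Culmann's analysis gives the critical failure plane at α_cr = (β + φ)/2 = (56.1 + 25.0)/2 = 40.5°, and the critical height
H_c = (4c/γ) · sinβ cosφ / [1 − cos(β − φ)]
    = (4·20.2/17.1) · sin56.1°·cos25.0° / [1 − cos(31.1°)]
    = 4.725 · 0.8300·0.9063 / [1 − 0.8563]
    = 4.725 · 0.7522 / 0.1437
    = 24.73 m

H_c = 24.73 m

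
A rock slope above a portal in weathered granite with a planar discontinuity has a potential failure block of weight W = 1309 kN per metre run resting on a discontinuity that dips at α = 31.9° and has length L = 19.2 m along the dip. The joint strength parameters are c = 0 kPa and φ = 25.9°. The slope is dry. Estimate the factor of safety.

FS = 0.78

Resolving the block weight along and normal to the plane and applying the Mohr–Coulomb strength on the joint:
N' = W cosα = 1309·cos31.9° = 1111.3 kN/m
Driving force T = W sinα = 1309·sin31.9° = 691.7 kN/m
Resisting force R = c·L + N'·tanφ = 0·19.2 + 1111.3·tan25.9° = 0.0 + 539.6 = 539.6 kN/m
FS = R / T = 539.6 / 691.7 = 0.780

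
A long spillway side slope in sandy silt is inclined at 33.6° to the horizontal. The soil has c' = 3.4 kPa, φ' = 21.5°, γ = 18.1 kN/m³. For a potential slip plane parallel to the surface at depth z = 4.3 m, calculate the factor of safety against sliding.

For an infinite slope with a slip plane parallel to the surface (no pore pressure): FS = [c' + γz cos²β tanφ'] / [γz sinβ cosβ].
γz = 18.1·4.3 = 77.83 kN/m²
Numerator = 3.4 + 77.83·cos²33.6°·tan21.5° = 3.4 + 77.83·0.6938·0.3939 = 24.669 kPa
Denominator = 77.83·sin33.6°·cos33.6° = 77.83·0.5534·0.8329 = 35.874 kPa
FS = 24.669 / 35.874 = 0.688

FS = 0.69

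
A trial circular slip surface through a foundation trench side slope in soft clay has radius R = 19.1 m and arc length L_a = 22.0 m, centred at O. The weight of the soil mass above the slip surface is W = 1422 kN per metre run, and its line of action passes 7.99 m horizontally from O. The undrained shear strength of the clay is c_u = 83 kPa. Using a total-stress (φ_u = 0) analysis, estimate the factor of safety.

FS = 3.07

Taking moments about the centre O, the resisting moment is provided by the undrained shear strength acting along the arc:
M_R = c_u·L_a·R = 83·22.00·19.1 = 34876.6 kN·m/m
M_D = W·d = 1422·7.99 = 11361.8 kN·m/m
FS = M_R / M_D = 34876.6 / 11361.8 = 3.070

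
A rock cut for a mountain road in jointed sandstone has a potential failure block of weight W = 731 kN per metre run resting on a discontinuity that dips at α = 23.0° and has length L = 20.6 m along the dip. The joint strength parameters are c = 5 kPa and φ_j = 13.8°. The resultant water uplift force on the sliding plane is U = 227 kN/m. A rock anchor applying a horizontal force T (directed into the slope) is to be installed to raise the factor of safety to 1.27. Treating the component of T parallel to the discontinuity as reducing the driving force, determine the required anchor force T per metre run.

Resolving forces along and normal to the sliding plane, with the horizontal anchor force T adding T·sinα to the effective normal force and T·cosα acting up the plane against the driving force:
FS = [cL + (W cosα − U + T sinα) tanφ_j] / [W sinα − T cosα]
Without the anchor: N' = 445.9 kN/m, driving T_d = 285.6 kN/m, resisting R = 5·20.6 + 445.9·tan13.8° = 212.5 kN/m, FS = 0.74.
Setting FS = 1.27 and solving for T:
1.27·(285.6 − T cos23.0°) = 212.5 + T sin23.0°·tan13.8°
T·(sin23.0°·tan13.8° + 1.27·cos23.0°) = 1.27·285.6 − 212.5
T·(0.3907·0.2456 + 1.27·0.9205) = 362.7 − 212.5 = 150.2
T·1.2650 = 150.2
T = 118.8 kN/m

T = 119 kN/m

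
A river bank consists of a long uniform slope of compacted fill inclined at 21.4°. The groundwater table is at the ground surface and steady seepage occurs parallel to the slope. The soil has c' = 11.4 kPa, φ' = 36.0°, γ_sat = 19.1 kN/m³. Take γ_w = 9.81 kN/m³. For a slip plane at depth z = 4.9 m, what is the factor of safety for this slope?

With seepage parallel to the slope and the water table at the surface, the effective normal stress on the slip plane uses the buoyant unit weight γ' = γ_sat − γ_w while the driving shear stress uses γ_sat:
FS = [c' + γ' z cos²β tanφ'] / [γ_sat z sinβ cosβ]
γ' = 19.1 − 9.81 = 9.29 kN/m³
Numerator = 11.4 + 9.29·4.9·cos²21.4°·tan36.0° = 11.4 + 9.29·4.9·0.8669·0.7265 = 40.070 kPa
Denominator = 19.1·4.9·sin21.4°·cos21.4° = 19.1·4.9·0.3649·0.9311 = 31.794 kPa
FS = 40.070 / 31.794 = 1.260

FS = 1.26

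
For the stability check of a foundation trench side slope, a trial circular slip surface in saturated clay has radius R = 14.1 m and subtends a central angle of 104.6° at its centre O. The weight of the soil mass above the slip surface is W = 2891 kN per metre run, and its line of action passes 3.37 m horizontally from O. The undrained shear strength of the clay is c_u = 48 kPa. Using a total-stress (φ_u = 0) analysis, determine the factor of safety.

Taking moments about the centre O, the resisting moment is provided by the undrained shear strength acting along the arc:
Arc length L_a = R·θ = 14.1·(104.6°·π/180) = 14.1·1.8256 = 25.74 m
M_R = c_u·L_a·R = 48·25.74·14.1 = 17421.6 kN·m/m
M_D = W·d = 2891·3.37 = 9742.7 kN·m/m
FS = M_R / M_D = 17421.6 / 9742.7 = 1.788

FS = 1.79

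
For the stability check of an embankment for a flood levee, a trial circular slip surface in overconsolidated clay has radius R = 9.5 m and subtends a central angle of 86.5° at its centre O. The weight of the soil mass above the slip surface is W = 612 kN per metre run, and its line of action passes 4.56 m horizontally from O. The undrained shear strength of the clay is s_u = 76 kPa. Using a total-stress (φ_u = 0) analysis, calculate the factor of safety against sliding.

FS = 3.71

Taking moments about the centre O, the resisting moment is provided by the undrained shear strength acting along the arc:
Arc length L_a = R·θ = 9.5·(86.5°·π/180) = 9.5·1.5097 = 14.34 m
M_R = s_u·L_a·R = 76·14.34·9.5 = 10355.1 kN·m/m
M_D = W·d = 612·4.56 = 2790.7 kN·m/m
FS = M_R / M_D = 10355.1 / 2790.7 = 3.711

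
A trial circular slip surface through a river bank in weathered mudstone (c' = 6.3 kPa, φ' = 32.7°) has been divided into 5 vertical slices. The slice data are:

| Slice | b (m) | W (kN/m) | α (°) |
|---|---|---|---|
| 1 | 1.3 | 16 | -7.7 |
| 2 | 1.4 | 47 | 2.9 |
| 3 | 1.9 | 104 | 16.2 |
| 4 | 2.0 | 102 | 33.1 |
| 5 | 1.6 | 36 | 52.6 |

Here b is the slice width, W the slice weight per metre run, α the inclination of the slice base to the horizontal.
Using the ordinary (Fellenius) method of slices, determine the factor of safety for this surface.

FS = 2.07

Ordinary method of slices: FS = Σ[c'·Δl_i + (W_i cosα_i)·tanφ'] / Σ W_i sinα_i, with Δl_i = b_i / cosα_i.
Slice 1: Δl = 1.3/cos(-7.7°) = 1.312 m; N'_1 = 16·cos(-7.7°) = 15.9; c'Δl = 8.26; W sinα = -2.1
Slice 2: Δl = 1.4/cos2.9° = 1.402 m; N'_2 = 47·cos2.9° = 46.9; c'Δl = 8.83; W sinα = 2.4
Slice 3: Δl = 1.9/cos16.2° = 1.979 m; N'_3 = 104·cos16.2° = 99.9; c'Δl = 12.46; W sinα = 29.0
Slice 4: Δl = 2.0/cos33.1° = 2.387 m; N'_4 = 102·cos33.1° = 85.4; c'Δl = 15.04; W sinα = 55.7
Slice 5: Δl = 1.6/cos52.6° = 2.634 m; N'_5 = 36·cos52.6° = 21.9; c'Δl = 16.60; W sinα = 28.6
Σc'Δl = 61.2 kN/m; ΣN' = 270.0 kN/m; ΣW sinα = 113.6 kN/m
Resisting = 61.2 + 270.0·tan32.7° = 61.2 + 173.3 = 234.5 kN/m
FS = 234.5 / 113.6 = 2.065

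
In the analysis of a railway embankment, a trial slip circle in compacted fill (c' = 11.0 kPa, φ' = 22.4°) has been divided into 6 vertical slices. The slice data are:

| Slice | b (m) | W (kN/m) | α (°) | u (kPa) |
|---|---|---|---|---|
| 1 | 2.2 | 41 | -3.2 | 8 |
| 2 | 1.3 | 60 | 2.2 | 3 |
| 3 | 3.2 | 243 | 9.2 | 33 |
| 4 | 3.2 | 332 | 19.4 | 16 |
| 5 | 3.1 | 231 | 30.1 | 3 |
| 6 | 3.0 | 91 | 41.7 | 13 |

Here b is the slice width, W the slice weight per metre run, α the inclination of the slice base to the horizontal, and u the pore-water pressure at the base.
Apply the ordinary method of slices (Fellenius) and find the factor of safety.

FS = 1.46

Ordinary method of slices: FS = Σ[c'·Δl_i + (W_i cosα_i − u_i·Δl_i)·tanφ'] / Σ W_i sinα_i, with Δl_i = b_i / cosα_i.
Slice 1: Δl = 2.2/cos(-3.2°) = 2.203 m; N'_1 = 41·cos(-3.2°) − 8·2.203 = 23.3; c'Δl = 24.24; W sinα = -2.3
Slice 2: Δl = 1.3/cos2.2° = 1.301 m; N'_2 = 60·cos2.2° − 3·1.301 = 56.1; c'Δl = 14.31; W sinα = 2.3
Slice 3: Δl = 3.2/cos9.2° = 3.242 m; N'_3 = 243·cos9.2° − 33·3.242 = 132.9; c'Δl = 35.66; W sinα = 38.9
Slice 4: Δl = 3.2/cos19.4° = 3.393 m; N'_4 = 332·cos19.4° − 16·3.393 = 258.9; c'Δl = 37.32; W sinα = 110.3
Slice 5: Δl = 3.1/cos30.1° = 3.583 m; N'_5 = 231·cos30.1° − 3·3.583 = 189.1; c'Δl = 39.42; W sinα = 115.8
Slice 6: Δl = 3.0/cos41.7° = 4.018 m; N'_6 = 91·cos41.7° − 13·4.018 = 15.7; c'Δl = 44.20; W sinα = 60.5
Σc'Δl = 195.1 kN/m; ΣN' = 675.9 kN/m; ΣW sinα = 325.5 kN/m
Resisting = 195.1 + 675.9·tan22.4° = 195.1 + 278.6 = 473.7 kN/m
FS = 473.7 / 325.5 = 1.455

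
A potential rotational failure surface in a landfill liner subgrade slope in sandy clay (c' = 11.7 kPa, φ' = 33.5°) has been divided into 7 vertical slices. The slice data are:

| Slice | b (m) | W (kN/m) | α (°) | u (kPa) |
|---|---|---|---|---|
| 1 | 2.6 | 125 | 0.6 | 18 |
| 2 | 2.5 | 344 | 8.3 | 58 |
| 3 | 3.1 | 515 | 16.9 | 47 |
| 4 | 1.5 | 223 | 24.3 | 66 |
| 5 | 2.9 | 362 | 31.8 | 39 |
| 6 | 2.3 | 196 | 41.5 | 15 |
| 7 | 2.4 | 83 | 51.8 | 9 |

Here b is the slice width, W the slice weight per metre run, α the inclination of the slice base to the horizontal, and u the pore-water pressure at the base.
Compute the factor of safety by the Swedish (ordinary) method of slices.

Ordinary method of slices: FS = Σ[c'·Δl_i + (W_i cosα_i − u_i·Δl_i)·tanφ'] / Σ W_i sinα_i, with Δl_i = b_i / cosα_i.
Slice 1: Δl = 2.6/cos0.6° = 2.600 m; N'_1 = 125·cos0.6° − 18·2.600 = 78.2; c'Δl = 30.42; W sinα = 1.3
Slice 2: Δl = 2.5/cos8.3° = 2.526 m; N'_2 = 344·cos8.3° − 58·2.526 = 193.9; c'Δl = 29.56; W sinα = 49.7
Slice 3: Δl = 3.1/cos16.9° = 3.240 m; N'_3 = 515·cos16.9° − 47·3.240 = 340.5; c'Δl = 37.91; W sinα = 149.7
Slice 4: Δl = 1.5/cos24.3° = 1.646 m; N'_4 = 223·cos24.3° − 66·1.646 = 94.6; c'Δl = 19.26; W sinα = 91.8
Slice 5: Δl = 2.9/cos31.8° = 3.412 m; N'_5 = 362·cos31.8° − 39·3.412 = 174.6; c'Δl = 39.92; W sinα = 190.8
Slice 6: Δl = 2.3/cos41.5° = 3.071 m; N'_6 = 196·cos41.5° − 15·3.071 = 100.7; c'Δl = 35.93; W sinα = 129.9
Slice 7: Δl = 2.4/cos51.8° = 3.881 m; N'_7 = 83·cos51.8° − 9·3.881 = 16.4; c'Δl = 45.41; W sinα = 65.2
Σc'Δl = 238.4 kN/m; ΣN' = 998.9 kN/m; ΣW sinα = 678.3 kN/m
Resisting = 238.4 + 998.9·tan33.5° = 238.4 + 661.1 = 899.5 kN/m
FS = 899.5 / 678.3 = 1.326

FS = 1.33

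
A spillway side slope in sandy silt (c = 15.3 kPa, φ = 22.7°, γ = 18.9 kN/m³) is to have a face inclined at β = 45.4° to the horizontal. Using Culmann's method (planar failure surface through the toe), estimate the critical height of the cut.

H_c = 27.46 m

Culmann's analysis gives the critical failure plane at α_cr = (β + φ)/2 = (45.4 + 22.7)/2 = 34.0°, and the critical height
H_c = (4c/γ) · sinβ cosφ / [1 − cos(β − φ)]
    = (4·15.3/18.9) · sin45.4°·cos22.7° / [1 − cos(22.7°)]
    = 3.238 · 0.7120·0.9225 / [1 − 0.9225]
    = 3.238 · 0.6569 / 0.0775
    = 27.46 m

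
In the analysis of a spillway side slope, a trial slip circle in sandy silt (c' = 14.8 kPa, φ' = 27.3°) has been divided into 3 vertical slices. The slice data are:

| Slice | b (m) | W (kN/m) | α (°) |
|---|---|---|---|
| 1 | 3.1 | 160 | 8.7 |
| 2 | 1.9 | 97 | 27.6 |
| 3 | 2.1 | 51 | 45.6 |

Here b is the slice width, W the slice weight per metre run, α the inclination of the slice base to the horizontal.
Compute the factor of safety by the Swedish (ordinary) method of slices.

Ordinary method of slices: FS = Σ[c'·Δl_i + (W_i cosα_i)·tanφ'] / Σ W_i sinα_i, with Δl_i = b_i / cosα_i.
Slice 1: Δl = 3.1/cos8.7° = 3.136 m; N'_1 = 160·cos8.7° = 158.2; c'Δl = 46.41; W sinα = 24.2
Slice 2: Δl = 1.9/cos27.6° = 2.144 m; N'_2 = 97·cos27.6° = 86.0; c'Δl = 31.73; W sinα = 44.9
Slice 3: Δl = 2.1/cos45.6° = 3.001 m; N'_3 = 51·cos45.6° = 35.7; c'Δl = 44.42; W sinα = 36.4
Σc'Δl = 122.6 kN/m; ΣN' = 279.8 kN/m; ΣW sinα = 105.6 kN/m
Resisting = 122.6 + 279.8·tan27.3° = 122.6 + 144.4 = 267.0 kN/m
FS = 267.0 / 105.6 = 2.529

FS = 2.53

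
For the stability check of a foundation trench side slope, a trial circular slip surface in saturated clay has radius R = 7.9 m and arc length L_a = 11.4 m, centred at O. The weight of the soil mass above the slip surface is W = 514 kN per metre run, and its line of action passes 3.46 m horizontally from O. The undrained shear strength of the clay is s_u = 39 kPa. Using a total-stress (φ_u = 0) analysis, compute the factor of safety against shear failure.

Taking moments about the centre O, the resisting moment is provided by the undrained shear strength acting along the arc:
M_R = s_u·L_a·R = 39·11.40·7.9 = 3512.3 kN·m/m
M_D = W·d = 514·3.46 = 1778.4 kN·m/m
FS = M_R / M_D = 3512.3 / 1778.4 = 1.975

FS = 1.97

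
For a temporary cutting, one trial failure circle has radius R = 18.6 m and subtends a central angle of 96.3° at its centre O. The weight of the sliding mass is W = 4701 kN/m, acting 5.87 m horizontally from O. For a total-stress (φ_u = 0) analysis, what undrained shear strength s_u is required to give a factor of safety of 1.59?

FS = s_u·L_a·R / (W·d), so s_u = FS·W·d / (L_a·R).
Arc length L_a = R·θ = 18.6·(96.3°·π/180) = 18.6·1.6808 = 31.26 m
s_u = 1.59·4701·5.87 / (31.26·18.6) = 43875.8 / 581.47 = 75.46 kPa

s_u = 75.5 kPa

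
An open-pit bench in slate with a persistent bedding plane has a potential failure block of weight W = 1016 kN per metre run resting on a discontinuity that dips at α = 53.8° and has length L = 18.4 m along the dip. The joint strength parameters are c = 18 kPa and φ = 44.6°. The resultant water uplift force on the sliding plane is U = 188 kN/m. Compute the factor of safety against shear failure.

FS = 0.90

Resolving the block weight along and normal to the plane and applying the Mohr–Coulomb strength on the joint:
N' = W cosα − U = 1016·cos53.8° − 188 = 412.1 kN/m
Driving force T = W sinα = 1016·sin53.8° = 819.9 kN/m
Resisting force R = c·L + N'·tanφ = 18·18.4 + 412.1·tan44.6° = 331.2 + 406.3 = 737.5 kN/m
FS = R / T = 737.5 / 819.9 = 0.900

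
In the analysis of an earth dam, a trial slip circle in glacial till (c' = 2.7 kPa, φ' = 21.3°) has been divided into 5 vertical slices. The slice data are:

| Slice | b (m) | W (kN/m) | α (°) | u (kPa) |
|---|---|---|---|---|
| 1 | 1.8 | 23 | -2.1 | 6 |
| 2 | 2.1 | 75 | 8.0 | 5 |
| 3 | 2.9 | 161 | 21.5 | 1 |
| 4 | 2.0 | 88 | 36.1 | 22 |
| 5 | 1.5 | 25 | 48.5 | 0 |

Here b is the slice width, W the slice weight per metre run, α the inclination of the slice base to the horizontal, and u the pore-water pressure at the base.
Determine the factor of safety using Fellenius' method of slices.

Ordinary method of slices: FS = Σ[c'·Δl_i + (W_i cosα_i − u_i·Δl_i)·tanφ'] / Σ W_i sinα_i, with Δl_i = b_i / cosα_i.
Slice 1: Δl = 1.8/cos(-2.1°) = 1.801 m; N'_1 = 23·cos(-2.1°) − 6·1.801 = 12.2; c'Δl = 4.86; W sinα = -0.8
Slice 2: Δl = 2.1/cos8.0° = 2.121 m; N'_2 = 75·cos8.0° − 5·2.121 = 63.7; c'Δl = 5.73; W sinα = 10.4
Slice 3: Δl = 2.9/cos21.5° = 3.117 m; N'_3 = 161·cos21.5° − 1·3.117 = 146.7; c'Δl = 8.42; W sinα = 59.0
Slice 4: Δl = 2.0/cos36.1° = 2.475 m; N'_4 = 88·cos36.1° − 22·2.475 = 16.6; c'Δl = 6.68; W sinα = 51.8
Slice 5: Δl = 1.5/cos48.5° = 2.264 m; N'_5 = 25·cos48.5° − 0·2.264 = 16.6; c'Δl = 6.11; W sinα = 18.7
Σc'Δl = 31.8 kN/m; ΣN' = 255.7 kN/m; ΣW sinα = 139.2 kN/m
Resisting = 31.8 + 255.7·tan21.3° = 31.8 + 99.7 = 131.5 kN/m
FS = 131.5 / 139.2 = 0.945

FS = 0.94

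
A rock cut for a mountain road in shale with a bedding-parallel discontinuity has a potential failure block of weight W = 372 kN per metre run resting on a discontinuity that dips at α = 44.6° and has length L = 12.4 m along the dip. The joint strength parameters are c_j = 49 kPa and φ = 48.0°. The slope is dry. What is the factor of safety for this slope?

Resolving the block weight along and normal to the plane and applying the Mohr–Coulomb strength on the joint:
N' = W cosα = 372·cos44.6° = 264.9 kN/m
Driving force T = W sinα = 372·sin44.6° = 261.2 kN/m
Resisting force R = c_j·L + N'·tanφ = 49·12.4 + 264.9·tan48.0° = 607.6 + 294.2 = 901.8 kN/m
FS = R / T = 901.8 / 261.2 = 3.452

FS = 3.45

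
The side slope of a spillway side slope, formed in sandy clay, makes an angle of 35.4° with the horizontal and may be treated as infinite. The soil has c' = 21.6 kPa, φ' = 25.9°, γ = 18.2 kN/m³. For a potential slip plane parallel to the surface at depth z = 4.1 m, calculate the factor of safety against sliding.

FS = 1.30

For an infinite slope with a slip plane parallel to the surface (no pore pressure): FS = [c' + γz cos²β tanφ'] / [γz sinβ cosβ].
γz = 18.2·4.1 = 74.62 kN/m²
Numerator = 21.6 + 74.62·cos²35.4°·tan25.9° = 21.6 + 74.62·0.6644·0.4856 = 45.675 kPa
Denominator = 74.62·sin35.4°·cos35.4° = 74.62·0.5793·0.8151 = 35.235 kPa
FS = 45.675 / 35.235 = 1.296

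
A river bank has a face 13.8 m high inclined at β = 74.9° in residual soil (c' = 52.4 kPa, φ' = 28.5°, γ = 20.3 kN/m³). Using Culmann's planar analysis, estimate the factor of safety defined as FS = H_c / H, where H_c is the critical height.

FS = 2.05

H_c = (4c'/γ) · sinβ cosφ' / [1 − cos(β − φ')]
    = (4·52.4/20.3) · sin74.9°·cos28.5° / [1 − cos46.4°]
    = 10.325 · 0.8485 / 0.3104 = 28.23 m
FS = H_c / H = 28.23 / 13.8 = 2.045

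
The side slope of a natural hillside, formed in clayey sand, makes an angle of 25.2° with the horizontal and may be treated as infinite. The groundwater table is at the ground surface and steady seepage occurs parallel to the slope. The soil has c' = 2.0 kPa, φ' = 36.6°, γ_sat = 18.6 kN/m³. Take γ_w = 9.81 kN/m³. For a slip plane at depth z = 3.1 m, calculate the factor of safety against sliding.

With seepage parallel to the slope and the water table at the surface, the effective normal stress on the slip plane uses the buoyant unit weight γ' = γ_sat − γ_w while the driving shear stress uses γ_sat:
FS = [c' + γ' z cos²β tanφ'] / [γ_sat z sinβ cosβ]
γ' = 18.6 − 9.81 = 8.79 kN/m³
Numerator = 2.0 + 8.79·3.1·cos²25.2°·tan36.6° = 2.0 + 8.79·3.1·0.8187·0.7427 = 18.568 kPa
Denominator = 18.6·3.1·sin25.2°·cos25.2° = 18.6·3.1·0.4258·0.9048 = 22.214 kPa
FS = 18.568 / 22.214 = 0.836

FS = 0.84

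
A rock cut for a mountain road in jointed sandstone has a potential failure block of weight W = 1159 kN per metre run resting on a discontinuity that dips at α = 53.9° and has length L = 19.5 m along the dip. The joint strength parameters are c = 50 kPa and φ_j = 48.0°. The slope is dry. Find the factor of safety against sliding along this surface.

FS = 1.85

Resolving the block weight along and normal to the plane and applying the Mohr–Coulomb strength on the joint:
N' = W cosα = 1159·cos53.9° = 682.9 kN/m
Driving force T = W sinα = 1159·sin53.9° = 936.5 kN/m
Resisting force R = c·L + N'·tanφ_j = 50·19.5 + 682.9·tan48.0° = 975.0 + 758.4 = 1733.4 kN/m
FS = R / T = 1733.4 / 936.5 = 1.851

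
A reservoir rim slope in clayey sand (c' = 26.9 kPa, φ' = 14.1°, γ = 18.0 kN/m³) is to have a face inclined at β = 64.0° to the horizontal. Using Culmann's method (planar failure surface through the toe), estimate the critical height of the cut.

H_c = 14.64 m

Culmann's analysis gives the critical failure plane at α_cr = (β + φ')/2 = (64.0 + 14.1)/2 = 39.0°, and the critical height
H_c = (4c'/γ) · sinβ cosφ' / [1 − cos(β − φ')]
    = (4·26.9/18.0) · sin64.0°·cos14.1° / [1 − cos(49.9°)]
    = 5.978 · 0.8988·0.9699 / [1 − 0.6441]
    = 5.978 · 0.8717 / 0.3559
    = 14.64 m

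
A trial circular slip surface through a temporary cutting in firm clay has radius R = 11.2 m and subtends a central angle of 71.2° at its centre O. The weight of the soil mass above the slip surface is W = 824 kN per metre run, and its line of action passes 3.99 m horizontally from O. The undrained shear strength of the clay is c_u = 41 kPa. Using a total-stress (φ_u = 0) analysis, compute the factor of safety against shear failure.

Taking moments about the centre O, the resisting moment is provided by the undrained shear strength acting along the arc:
Arc length L_a = R·θ = 11.2·(71.2°·π/180) = 11.2·1.2427 = 13.92 m
M_R = c_u·L_a·R = 41·13.92·11.2 = 6391.1 kN·m/m
M_D = W·d = 824·3.99 = 3287.8 kN·m/m
FS = M_R / M_D = 6391.1 / 3287.8 = 1.944

FS = 1.94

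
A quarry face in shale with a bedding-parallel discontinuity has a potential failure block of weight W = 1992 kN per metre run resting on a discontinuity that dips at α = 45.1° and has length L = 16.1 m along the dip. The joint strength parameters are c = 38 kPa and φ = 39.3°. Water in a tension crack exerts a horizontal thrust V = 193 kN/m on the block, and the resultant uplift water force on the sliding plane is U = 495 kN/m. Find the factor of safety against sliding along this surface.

Resolving the block weight along and normal to the plane and applying the Mohr–Coulomb strength on the joint:
N' = W cosα − U − V sinα = 1992·cos45.1° − 495 − 193·sin45.1° = 774.4 kN/m
Driving force T = W sinα + V cosα = 1992·sin45.1° + 193·cos45.1° = 1547.2 kN/m
Resisting force R = c·L + N'·tanφ = 38·16.1 + 774.4·tan39.3° = 611.8 + 633.8 = 1245.6 kN/m
FS = R / T = 1245.6 / 1547.2 = 0.805

FS = 0.81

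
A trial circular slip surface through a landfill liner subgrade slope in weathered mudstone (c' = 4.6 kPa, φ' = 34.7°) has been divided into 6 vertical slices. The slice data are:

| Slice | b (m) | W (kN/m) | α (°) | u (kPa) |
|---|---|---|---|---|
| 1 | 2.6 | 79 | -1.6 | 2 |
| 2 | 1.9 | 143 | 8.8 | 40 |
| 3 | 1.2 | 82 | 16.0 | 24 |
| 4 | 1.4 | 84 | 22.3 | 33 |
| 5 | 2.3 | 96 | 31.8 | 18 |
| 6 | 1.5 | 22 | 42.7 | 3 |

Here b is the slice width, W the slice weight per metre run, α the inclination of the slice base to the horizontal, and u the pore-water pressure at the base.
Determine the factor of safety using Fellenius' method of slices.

Ordinary method of slices: FS = Σ[c'·Δl_i + (W_i cosα_i − u_i·Δl_i)·tanφ'] / Σ W_i sinα_i, with Δl_i = b_i / cosα_i.
Slice 1: Δl = 2.6/cos(-1.6°) = 2.601 m; N'_1 = 79·cos(-1.6°) − 2·2.601 = 73.8; c'Δl = 11.96; W sinα = -2.2
Slice 2: Δl = 1.9/cos8.8° = 1.923 m; N'_2 = 143·cos8.8° − 40·1.923 = 64.4; c'Δl = 8.84; W sinα = 21.9
Slice 3: Δl = 1.2/cos16.0° = 1.248 m; N'_3 = 82·cos16.0° − 24·1.248 = 48.9; c'Δl = 5.74; W sinα = 22.6
Slice 4: Δl = 1.4/cos22.3° = 1.513 m; N'_4 = 84·cos22.3° − 33·1.513 = 27.8; c'Δl = 6.96; W sinα = 31.9
Slice 5: Δl = 2.3/cos31.8° = 2.706 m; N'_5 = 96·cos31.8° − 18·2.706 = 32.9; c'Δl = 12.45; W sinα = 50.6
Slice 6: Δl = 1.5/cos42.7° = 2.041 m; N'_6 = 22·cos42.7° − 3·2.041 = 10.0; c'Δl = 9.39; W sinα = 14.9
Σc'Δl = 55.3 kN/m; ΣN' = 257.7 kN/m; ΣW sinα = 139.7 kN/m
Resisting = 55.3 + 257.7·tan34.7° = 55.3 + 178.5 = 233.8 kN/m
FS = 233.8 / 139.7 = 1.674

FS = 1.67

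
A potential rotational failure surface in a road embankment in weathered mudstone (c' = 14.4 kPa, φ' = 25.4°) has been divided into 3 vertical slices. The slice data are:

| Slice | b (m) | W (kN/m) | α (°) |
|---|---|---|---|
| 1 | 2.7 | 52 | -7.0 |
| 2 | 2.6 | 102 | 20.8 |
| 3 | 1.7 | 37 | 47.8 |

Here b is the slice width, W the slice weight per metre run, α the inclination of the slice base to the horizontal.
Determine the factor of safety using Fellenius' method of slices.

FS = 3.44

Ordinary method of slices: FS = Σ[c'·Δl_i + (W_i cosα_i)·tanφ'] / Σ W_i sinα_i, with Δl_i = b_i / cosα_i.
Slice 1: Δl = 2.7/cos(-7.0°) = 2.720 m; N'_1 = 52·cos(-7.0°) = 51.6; c'Δl = 39.17; W sinα = -6.3
Slice 2: Δl = 2.6/cos20.8° = 2.781 m; N'_2 = 102·cos20.8° = 95.4; c'Δl = 40.05; W sinα = 36.2
Slice 3: Δl = 1.7/cos47.8° = 2.531 m; N'_3 = 37·cos47.8° = 24.9; c'Δl = 36.44; W sinα = 27.4
Σc'Δl = 115.7 kN/m; ΣN' = 171.8 kN/m; ΣW sinα = 57.3 kN/m
Resisting = 115.7 + 171.8·tan25.4° = 115.7 + 81.6 = 197.3 kN/m
FS = 197.3 / 57.3 = 3.443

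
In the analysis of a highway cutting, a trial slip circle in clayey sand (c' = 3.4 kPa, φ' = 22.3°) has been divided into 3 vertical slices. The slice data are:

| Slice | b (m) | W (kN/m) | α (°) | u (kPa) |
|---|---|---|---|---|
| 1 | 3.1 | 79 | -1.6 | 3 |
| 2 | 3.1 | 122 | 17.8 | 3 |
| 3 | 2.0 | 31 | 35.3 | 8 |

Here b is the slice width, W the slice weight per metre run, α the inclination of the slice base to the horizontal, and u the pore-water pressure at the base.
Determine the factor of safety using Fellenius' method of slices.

Ordinary method of slices: FS = Σ[c'·Δl_i + (W_i cosα_i − u_i·Δl_i)·tanφ'] / Σ W_i sinα_i, with Δl_i = b_i / cosα_i.
Slice 1: Δl = 3.1/cos(-1.6°) = 3.101 m; N'_1 = 79·cos(-1.6°) − 3·3.101 = 69.7; c'Δl = 10.54; W sinα = -2.2
Slice 2: Δl = 3.1/cos17.8° = 3.256 m; N'_2 = 122·cos17.8° − 3·3.256 = 106.4; c'Δl = 11.07; W sinα = 37.3
Slice 3: Δl = 2.0/cos35.3° = 2.451 m; N'_3 = 31·cos35.3° − 8·2.451 = 5.7; c'Δl = 8.33; W sinα = 17.9
Σc'Δl = 29.9 kN/m; ΣN' = 181.8 kN/m; ΣW sinα = 53.0 kN/m
Resisting = 29.9 + 181.8·tan22.3° = 29.9 + 74.5 = 104.5 kN/m
FS = 104.5 / 53.0 = 1.971

FS = 1.97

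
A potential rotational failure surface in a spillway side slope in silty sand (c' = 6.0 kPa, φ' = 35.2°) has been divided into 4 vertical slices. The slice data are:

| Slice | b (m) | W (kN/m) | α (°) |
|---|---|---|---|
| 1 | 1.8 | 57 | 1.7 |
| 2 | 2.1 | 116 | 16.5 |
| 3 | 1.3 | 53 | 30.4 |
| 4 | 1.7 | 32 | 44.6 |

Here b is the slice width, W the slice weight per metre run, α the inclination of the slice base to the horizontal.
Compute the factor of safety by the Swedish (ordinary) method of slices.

FS = 2.55

Ordinary method of slices: FS = Σ[c'·Δl_i + (W_i cosα_i)·tanφ'] / Σ W_i sinα_i, with Δl_i = b_i / cosα_i.
Slice 1: Δl = 1.8/cos1.7° = 1.801 m; N'_1 = 57·cos1.7° = 57.0; c'Δl = 10.80; W sinα = 1.7
Slice 2: Δl = 2.1/cos16.5° = 2.190 m; N'_2 = 116·cos16.5° = 111.2; c'Δl = 13.14; W sinα = 32.9
Slice 3: Δl = 1.3/cos30.4° = 1.507 m; N'_3 = 53·cos30.4° = 45.7; c'Δl = 9.04; W sinα = 26.8
Slice 4: Δl = 1.7/cos44.6° = 2.388 m; N'_4 = 32·cos44.6° = 22.8; c'Δl = 14.33; W sinα = 22.5
Σc'Δl = 47.3 kN/m; ΣN' = 236.7 kN/m; ΣW sinα = 83.9 kN/m
Resisting = 47.3 + 236.7·tan35.2° = 47.3 + 167.0 = 214.3 kN/m
FS = 214.3 / 83.9 = 2.553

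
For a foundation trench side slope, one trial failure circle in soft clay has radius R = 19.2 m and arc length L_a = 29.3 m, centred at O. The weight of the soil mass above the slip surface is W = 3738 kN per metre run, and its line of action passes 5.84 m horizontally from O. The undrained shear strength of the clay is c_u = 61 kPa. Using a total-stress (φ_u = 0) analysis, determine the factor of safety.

Taking moments about the centre O, the resisting moment is provided by the undrained shear strength acting along the arc:
M_R = c_u·L_a·R = 61·29.30·19.2 = 34316.2 kN·m/m
M_D = W·d = 3738·5.84 = 21829.9 kN·m/m
FS = M_R / M_D = 34316.2 / 21829.9 = 1.572

FS = 1.57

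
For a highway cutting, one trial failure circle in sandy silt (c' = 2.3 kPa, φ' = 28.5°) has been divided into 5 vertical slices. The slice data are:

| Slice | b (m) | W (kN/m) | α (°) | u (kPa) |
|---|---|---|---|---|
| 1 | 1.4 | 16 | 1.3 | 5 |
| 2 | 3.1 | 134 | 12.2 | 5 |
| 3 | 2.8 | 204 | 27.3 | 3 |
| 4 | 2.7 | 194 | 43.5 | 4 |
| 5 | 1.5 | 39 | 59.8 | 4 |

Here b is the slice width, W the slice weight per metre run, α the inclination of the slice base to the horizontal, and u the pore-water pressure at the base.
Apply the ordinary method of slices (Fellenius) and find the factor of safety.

Ordinary method of slices: FS = Σ[c'·Δl_i + (W_i cosα_i − u_i·Δl_i)·tanφ'] / Σ W_i sinα_i, with Δl_i = b_i / cosα_i.
Slice 1: Δl = 1.4/cos1.3° = 1.400 m; N'_1 = 16·cos1.3° − 5·1.400 = 9.0; c'Δl = 3.22; W sinα = 0.4
Slice 2: Δl = 3.1/cos12.2° = 3.172 m; N'_2 = 134·cos12.2° − 5·3.172 = 115.1; c'Δl = 7.29; W sinα = 28.3
Slice 3: Δl = 2.8/cos27.3° = 3.151 m; N'_3 = 204·cos27.3° − 3·3.151 = 171.8; c'Δl = 7.25; W sinα = 93.6
Slice 4: Δl = 2.7/cos43.5° = 3.722 m; N'_4 = 194·cos43.5° − 4·3.722 = 125.8; c'Δl = 8.56; W sinα = 133.5
Slice 5: Δl = 1.5/cos59.8° = 2.982 m; N'_5 = 39·cos59.8° − 4·2.982 = 7.7; c'Δl = 6.86; W sinα = 33.7
Σc'Δl = 33.2 kN/m; ΣN' = 429.5 kN/m; ΣW sinα = 289.5 kN/m
Resisting = 33.2 + 429.5·tan28.5° = 33.2 + 233.2 = 266.4 kN/m
FS = 266.4 / 289.5 = 0.920

FS = 0.92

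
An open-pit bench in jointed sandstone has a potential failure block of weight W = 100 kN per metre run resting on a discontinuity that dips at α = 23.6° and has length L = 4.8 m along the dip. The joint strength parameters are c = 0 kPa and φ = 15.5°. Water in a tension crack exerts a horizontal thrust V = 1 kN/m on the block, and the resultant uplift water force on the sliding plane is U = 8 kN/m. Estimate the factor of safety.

Resolving the block weight along and normal to the plane and applying the Mohr–Coulomb strength on the joint:
N' = W cosα − U − V sinα = 100·cos23.6° − 8 − 1·sin23.6° = 83.2 kN/m
Driving force T = W sinα + V cosα = 100·sin23.6° + 1·cos23.6° = 41.0 kN/m
Resisting force R = c·L + N'·tanφ = 0·4.8 + 83.2·tan15.5° = 0.0 + 23.1 = 23.1 kN/m
FS = R / T = 23.1 / 41.0 = 0.564

FS = 0.56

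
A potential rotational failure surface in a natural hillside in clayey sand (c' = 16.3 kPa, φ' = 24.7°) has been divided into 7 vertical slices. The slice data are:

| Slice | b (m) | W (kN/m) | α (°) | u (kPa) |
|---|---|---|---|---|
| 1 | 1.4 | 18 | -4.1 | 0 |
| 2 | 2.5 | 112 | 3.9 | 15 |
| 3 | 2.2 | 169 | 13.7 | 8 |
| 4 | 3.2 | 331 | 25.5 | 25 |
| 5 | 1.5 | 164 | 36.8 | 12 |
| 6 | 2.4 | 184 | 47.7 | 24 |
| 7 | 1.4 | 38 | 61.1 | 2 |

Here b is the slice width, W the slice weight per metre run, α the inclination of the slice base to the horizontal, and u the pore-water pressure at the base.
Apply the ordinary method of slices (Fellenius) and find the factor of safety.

FS = 1.26

Ordinary method of slices: FS = Σ[c'·Δl_i + (W_i cosα_i − u_i·Δl_i)·tanφ'] / Σ W_i sinα_i, with Δl_i = b_i / cosα_i.
Slice 1: Δl = 1.4/cos(-4.1°) = 1.404 m; N'_1 = 18·cos(-4.1°) − 0·1.404 = 18.0; c'Δl = 22.88; W sinα = -1.3
Slice 2: Δl = 2.5/cos3.9° = 2.506 m; N'_2 = 112·cos3.9° − 15·2.506 = 74.2; c'Δl = 40.84; W sinα = 7.6
Slice 3: Δl = 2.2/cos13.7° = 2.264 m; N'_3 = 169·cos13.7° − 8·2.264 = 146.1; c'Δl = 36.91; W sinα = 40.0
Slice 4: Δl = 3.2/cos25.5° = 3.545 m; N'_4 = 331·cos25.5° − 25·3.545 = 210.1; c'Δl = 57.79; W sinα = 142.5
Slice 5: Δl = 1.5/cos36.8° = 1.873 m; N'_5 = 164·cos36.8° − 12·1.873 = 108.8; c'Δl = 30.53; W sinα = 98.2
Slice 6: Δl = 2.4/cos47.7° = 3.566 m; N'_6 = 184·cos47.7° − 24·3.566 = 38.2; c'Δl = 58.13; W sinα = 136.1
Slice 7: Δl = 1.4/cos61.1° = 2.897 m; N'_7 = 38·cos61.1° − 2·2.897 = 12.6; c'Δl = 47.22; W sinα = 33.3
Σc'Δl = 294.3 kN/m; ΣN' = 608.0 kN/m; ΣW sinα = 456.5 kN/m
Resisting = 294.3 + 608.0·tan24.7° = 294.3 + 279.6 = 573.9 kN/m
FS = 573.9 / 456.5 = 1.257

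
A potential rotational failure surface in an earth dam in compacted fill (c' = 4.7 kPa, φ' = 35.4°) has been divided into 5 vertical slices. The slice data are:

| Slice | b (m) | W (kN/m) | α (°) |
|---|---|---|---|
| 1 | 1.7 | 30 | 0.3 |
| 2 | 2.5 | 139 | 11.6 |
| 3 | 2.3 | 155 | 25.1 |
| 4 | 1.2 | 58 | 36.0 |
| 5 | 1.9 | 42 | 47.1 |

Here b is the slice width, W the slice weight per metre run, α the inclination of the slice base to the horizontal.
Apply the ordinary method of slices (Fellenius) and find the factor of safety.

Ordinary method of slices: FS = Σ[c'·Δl_i + (W_i cosα_i)·tanφ'] / Σ W_i sinα_i, with Δl_i = b_i / cosα_i.
Slice 1: Δl = 1.7/cos0.3° = 1.700 m; N'_1 = 30·cos0.3° = 30.0; c'Δl = 7.99; W sinα = 0.2
Slice 2: Δl = 2.5/cos11.6° = 2.552 m; N'_2 = 139·cos11.6° = 136.2; c'Δl = 11.99; W sinα = 27.9
Slice 3: Δl = 2.3/cos25.1° = 2.540 m; N'_3 = 155·cos25.1° = 140.4; c'Δl = 11.94; W sinα = 65.8
Slice 4: Δl = 1.2/cos36.0° = 1.483 m; N'_4 = 58·cos36.0° = 46.9; c'Δl = 6.97; W sinα = 34.1
Slice 5: Δl = 1.9/cos47.1° = 2.791 m; N'_5 = 42·cos47.1° = 28.6; c'Δl = 13.12; W sinα = 30.8
Σc'Δl = 52.0 kN/m; ΣN' = 382.0 kN/m; ΣW sinα = 158.7 kN/m
Resisting = 52.0 + 382.0·tan35.4° = 52.0 + 271.5 = 323.5 kN/m
FS = 323.5 / 158.7 = 2.038

FS = 2.04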